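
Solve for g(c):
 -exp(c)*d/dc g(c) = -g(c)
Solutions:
 g(c) = C1*exp(-exp(-c))


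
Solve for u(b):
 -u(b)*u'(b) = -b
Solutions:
 u(b) = -sqrt(C1 + b^2)
 u(b) = sqrt(C1 + b^2)


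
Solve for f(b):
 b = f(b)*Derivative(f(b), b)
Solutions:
 f(b) = -sqrt(C1 + b^2)
 f(b) = sqrt(C1 + b^2)


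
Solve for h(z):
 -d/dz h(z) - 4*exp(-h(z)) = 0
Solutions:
 h(z) = log(C1 - 4*z)


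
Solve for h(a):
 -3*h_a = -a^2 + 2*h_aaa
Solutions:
 h(a) = C1 + C2*sin(sqrt(6)*a/2) + C3*cos(sqrt(6)*a/2) + a^3/9 - 4*a/9


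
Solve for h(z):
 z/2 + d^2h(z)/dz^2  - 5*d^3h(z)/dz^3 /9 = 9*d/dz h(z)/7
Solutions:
 h(z) = C1 + 7*z^2/36 + 49*z/162 + (C2*sin(9*sqrt(91)*z/70) + C3*cos(9*sqrt(91)*z/70))*exp(9*z/10)


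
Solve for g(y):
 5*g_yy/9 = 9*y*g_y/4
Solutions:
 g(y) = C1 + C2*erfi(9*sqrt(10)*y/20)


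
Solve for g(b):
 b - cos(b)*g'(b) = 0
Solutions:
 g(b) = C1 + Integral(b/cos(b), b)


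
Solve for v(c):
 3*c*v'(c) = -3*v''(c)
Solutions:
 v(c) = C1 + C2*erf(sqrt(2)*c/2)


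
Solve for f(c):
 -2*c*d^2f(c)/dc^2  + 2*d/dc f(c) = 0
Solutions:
 f(c) = C1 + C2*c^2


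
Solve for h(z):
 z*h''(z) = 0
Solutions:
 h(z) = C1 + C2*z


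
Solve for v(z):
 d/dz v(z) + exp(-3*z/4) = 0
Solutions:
 v(z) = C1 + 4*exp(-3*z/4)/3


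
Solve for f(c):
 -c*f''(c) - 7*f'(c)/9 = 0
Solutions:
 f(c) = C1 + C2*c^(2/9)


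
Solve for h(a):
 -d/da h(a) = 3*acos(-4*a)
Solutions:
 h(a) = C1 - 3*a*acos(-4*a) - 3*sqrt(1 - 16*a^2)/4


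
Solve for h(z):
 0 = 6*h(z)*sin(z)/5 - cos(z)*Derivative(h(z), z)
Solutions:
 h(z) = C1/cos(z)^(6/5)


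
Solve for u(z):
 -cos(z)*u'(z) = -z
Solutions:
 u(z) = C1 + Integral(z/cos(z), z)


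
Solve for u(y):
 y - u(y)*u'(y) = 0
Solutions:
 u(y) = -sqrt(C1 + y^2)
 u(y) = sqrt(C1 + y^2)


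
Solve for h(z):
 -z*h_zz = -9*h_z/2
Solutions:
 h(z) = C1 + C2*z^(11/2)


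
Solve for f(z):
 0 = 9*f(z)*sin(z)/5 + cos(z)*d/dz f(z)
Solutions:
 f(z) = C1*cos(z)^(9/5)


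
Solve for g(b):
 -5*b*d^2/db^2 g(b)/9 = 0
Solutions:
 g(b) = C1 + C2*b


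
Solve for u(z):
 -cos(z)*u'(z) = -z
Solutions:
 u(z) = C1 + Integral(z/cos(z), z)


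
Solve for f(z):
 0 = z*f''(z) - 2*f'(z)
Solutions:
 f(z) = C1 + C2*z^3


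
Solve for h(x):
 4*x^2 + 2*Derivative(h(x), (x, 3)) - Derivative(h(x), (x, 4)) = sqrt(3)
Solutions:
 h(x) = C1 + C2*x + C3*x^2 + C4*exp(2*x) - x^5/30 - x^4/12 + x^3*(-2 + sqrt(3))/12


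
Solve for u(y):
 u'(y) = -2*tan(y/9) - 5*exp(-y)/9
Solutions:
 u(y) = C1 - 9*log(tan(y/9)^2 + 1) + 5*exp(-y)/9


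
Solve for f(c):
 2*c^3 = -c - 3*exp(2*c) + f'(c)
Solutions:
 f(c) = C1 + c^4/2 + c^2/2 + 3*exp(2*c)/2


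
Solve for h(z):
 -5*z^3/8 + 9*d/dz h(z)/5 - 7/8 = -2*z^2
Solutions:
 h(z) = C1 + 25*z^4/288 - 10*z^3/27 + 35*z/72


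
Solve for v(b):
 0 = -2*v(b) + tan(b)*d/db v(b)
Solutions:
 v(b) = C1*sin(b)^2


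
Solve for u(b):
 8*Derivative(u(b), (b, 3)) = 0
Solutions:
 u(b) = C1 + C2*b + C3*b^2


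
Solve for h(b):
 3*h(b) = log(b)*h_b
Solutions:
 h(b) = C1*exp(3*li(b))


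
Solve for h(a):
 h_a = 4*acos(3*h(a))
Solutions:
 Integral(1/acos(3*_y), (_y, h(a))) = C1 + 4*a


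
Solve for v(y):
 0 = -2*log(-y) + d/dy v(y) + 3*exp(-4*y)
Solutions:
 v(y) = C1 + 2*y*log(-y) - 2*y + 3*exp(-4*y)/4


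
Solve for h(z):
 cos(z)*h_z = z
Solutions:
 h(z) = C1 + Integral(z/cos(z), z)


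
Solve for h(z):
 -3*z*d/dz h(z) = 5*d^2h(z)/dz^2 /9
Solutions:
 h(z) = C1 + C2*erf(3*sqrt(30)*z/10)


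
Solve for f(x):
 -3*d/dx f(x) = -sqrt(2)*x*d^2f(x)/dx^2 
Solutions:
 f(x) = C1 + C2*x^(1 + 3*sqrt(2)/2)


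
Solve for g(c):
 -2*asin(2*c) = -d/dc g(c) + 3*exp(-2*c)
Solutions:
 g(c) = C1 + 2*c*asin(2*c) + sqrt(1 - 4*c^2) - 3*exp(-2*c)/2


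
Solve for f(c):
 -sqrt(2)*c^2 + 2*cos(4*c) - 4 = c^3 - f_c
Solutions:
 f(c) = C1 + c^4/4 + sqrt(2)*c^3/3 + 4*c - sin(4*c)/2


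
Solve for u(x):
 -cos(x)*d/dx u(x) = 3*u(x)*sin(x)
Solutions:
 u(x) = C1*cos(x)^3


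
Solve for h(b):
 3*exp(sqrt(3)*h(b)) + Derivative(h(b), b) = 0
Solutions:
 h(b) = sqrt(3)*(2*log(1/(C1 + 3*b)) - log(3))/6


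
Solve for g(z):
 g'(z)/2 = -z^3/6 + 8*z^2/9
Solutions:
 g(z) = C1 - z^4/12 + 16*z^3/27


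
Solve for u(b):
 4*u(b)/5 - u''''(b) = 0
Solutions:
 u(b) = C1*exp(-sqrt(2)*5^(3/4)*b/5) + C2*exp(sqrt(2)*5^(3/4)*b/5) + C3*sin(sqrt(2)*5^(3/4)*b/5) + C4*cos(sqrt(2)*5^(3/4)*b/5)


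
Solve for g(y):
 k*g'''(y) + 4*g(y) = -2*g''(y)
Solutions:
 g(y) = C1*exp(-y*(2^(1/3)*(sqrt(((27 + 4/k^2)^2 - 16/k^4)/k^2) + 27/k + 4/k^3)^(1/3) + 2/k + 2*2^(2/3)/(k^2*(sqrt(((27 + 4/k^2)^2 - 16/k^4)/k^2) + 27/k + 4/k^3)^(1/3)))/3) + C2*exp(y*(2^(1/3)*(sqrt(((27 + 4/k^2)^2 - 16/k^4)/k^2) + 27/k + 4/k^3)^(1/3) - 2^(1/3)*sqrt(3)*I*(sqrt(((27 + 4/k^2)^2 - 16/k^4)/k^2) + 27/k + 4/k^3)^(1/3) - 4/k - 8*2^(2/3)/(k^2*(-1 + sqrt(3)*I)*(sqrt(((27 + 4/k^2)^2 - 16/k^4)/k^2) + 27/k + 4/k^3)^(1/3)))/6) + C3*exp(y*(2^(1/3)*(sqrt(((27 + 4/k^2)^2 - 16/k^4)/k^2) + 27/k + 4/k^3)^(1/3) + 2^(1/3)*sqrt(3)*I*(sqrt(((27 + 4/k^2)^2 - 16/k^4)/k^2) + 27/k + 4/k^3)^(1/3) - 4/k + 8*2^(2/3)/(k^2*(1 + sqrt(3)*I)*(sqrt(((27 + 4/k^2)^2 - 16/k^4)/k^2) + 27/k + 4/k^3)^(1/3)))/6)


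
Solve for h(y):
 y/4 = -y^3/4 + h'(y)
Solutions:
 h(y) = C1 + y^4/16 + y^2/8


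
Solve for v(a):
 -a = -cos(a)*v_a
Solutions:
 v(a) = C1 + Integral(a/cos(a), a)


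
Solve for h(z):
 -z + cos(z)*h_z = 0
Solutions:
 h(z) = C1 + Integral(z/cos(z), z)


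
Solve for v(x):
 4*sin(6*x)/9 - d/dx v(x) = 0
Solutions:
 v(x) = C1 - 2*cos(6*x)/27


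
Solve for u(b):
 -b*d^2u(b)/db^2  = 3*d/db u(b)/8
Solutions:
 u(b) = C1 + C2*b^(5/8)


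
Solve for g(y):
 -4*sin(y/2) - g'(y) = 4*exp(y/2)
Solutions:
 g(y) = C1 - 8*exp(y/2) + 8*cos(y/2)


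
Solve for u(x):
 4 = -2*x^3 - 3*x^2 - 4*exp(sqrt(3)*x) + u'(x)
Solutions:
 u(x) = C1 + x^4/2 + x^3 + 4*x + 4*sqrt(3)*exp(sqrt(3)*x)/3


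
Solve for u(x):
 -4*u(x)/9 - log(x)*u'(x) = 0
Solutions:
 u(x) = C1*exp(-4*li(x)/9)


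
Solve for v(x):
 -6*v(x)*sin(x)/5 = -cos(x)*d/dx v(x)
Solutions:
 v(x) = C1/cos(x)^(6/5)


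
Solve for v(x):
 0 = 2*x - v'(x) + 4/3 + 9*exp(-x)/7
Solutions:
 v(x) = C1 + x^2 + 4*x/3 - 9*exp(-x)/7


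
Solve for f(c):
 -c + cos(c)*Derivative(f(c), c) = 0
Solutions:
 f(c) = C1 + Integral(c/cos(c), c)


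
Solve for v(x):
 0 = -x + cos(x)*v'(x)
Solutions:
 v(x) = C1 + Integral(x/cos(x), x)


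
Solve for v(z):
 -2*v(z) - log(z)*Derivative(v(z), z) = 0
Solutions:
 v(z) = C1*exp(-2*li(z))


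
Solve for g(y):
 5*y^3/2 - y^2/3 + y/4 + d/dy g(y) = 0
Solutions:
 g(y) = C1 - 5*y^4/8 + y^3/9 - y^2/8


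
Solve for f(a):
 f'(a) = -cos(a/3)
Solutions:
 f(a) = C1 - 3*sin(a/3)


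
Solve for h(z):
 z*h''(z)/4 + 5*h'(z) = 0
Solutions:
 h(z) = C1 + C2/z^19


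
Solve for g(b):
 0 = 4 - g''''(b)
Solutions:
 g(b) = C1 + C2*b + C3*b^2 + C4*b^3 + b^4/6


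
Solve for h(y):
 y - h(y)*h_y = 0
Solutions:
 h(y) = -sqrt(C1 + y^2)
 h(y) = sqrt(C1 + y^2)


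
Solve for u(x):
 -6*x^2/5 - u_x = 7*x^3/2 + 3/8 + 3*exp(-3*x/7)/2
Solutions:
 u(x) = C1 - 7*x^4/8 - 2*x^3/5 - 3*x/8 + 7*exp(-3*x/7)/2


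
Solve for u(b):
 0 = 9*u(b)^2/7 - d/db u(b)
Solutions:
 u(b) = -7/(C1 + 9*b)


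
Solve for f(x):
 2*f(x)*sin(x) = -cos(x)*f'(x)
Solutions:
 f(x) = C1*cos(x)^2


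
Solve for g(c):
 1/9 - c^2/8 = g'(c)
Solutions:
 g(c) = C1 - c^3/24 + c/9


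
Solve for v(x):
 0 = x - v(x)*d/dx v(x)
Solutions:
 v(x) = -sqrt(C1 + x^2)
 v(x) = sqrt(C1 + x^2)


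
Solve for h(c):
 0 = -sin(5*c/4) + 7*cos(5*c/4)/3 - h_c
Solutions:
 h(c) = C1 + 28*sin(5*c/4)/15 + 4*cos(5*c/4)/5


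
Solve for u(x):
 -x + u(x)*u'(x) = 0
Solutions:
 u(x) = -sqrt(C1 + x^2)
 u(x) = sqrt(C1 + x^2)


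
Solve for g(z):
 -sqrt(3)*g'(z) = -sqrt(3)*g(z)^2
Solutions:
 g(z) = -1/(C1 + z)


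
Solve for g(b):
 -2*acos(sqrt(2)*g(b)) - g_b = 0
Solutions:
 Integral(1/acos(sqrt(2)*_y), (_y, g(b))) = C1 - 2*b


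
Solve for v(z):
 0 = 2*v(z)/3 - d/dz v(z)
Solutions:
 v(z) = C1*exp(2*z/3)


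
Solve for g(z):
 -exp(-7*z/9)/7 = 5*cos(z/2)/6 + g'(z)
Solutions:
 g(z) = C1 - 5*sin(z/2)/3 + 9*exp(-7*z/9)/49


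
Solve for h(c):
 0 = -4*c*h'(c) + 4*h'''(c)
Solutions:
 h(c) = C1 + Integral(C2*airyai(c) + C3*airybi(c), c)


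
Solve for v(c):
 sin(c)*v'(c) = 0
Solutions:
 v(c) = C1


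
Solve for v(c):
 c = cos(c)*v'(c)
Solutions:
 v(c) = C1 + Integral(c/cos(c), c)


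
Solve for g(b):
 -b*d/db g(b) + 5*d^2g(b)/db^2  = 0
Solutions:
 g(b) = C1 + C2*erfi(sqrt(10)*b/10)


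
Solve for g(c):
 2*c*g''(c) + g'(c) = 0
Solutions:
 g(c) = C1 + C2*sqrt(c)


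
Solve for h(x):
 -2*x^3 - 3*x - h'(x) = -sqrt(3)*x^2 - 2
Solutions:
 h(x) = C1 - x^4/2 + sqrt(3)*x^3/3 - 3*x^2/2 + 2*x


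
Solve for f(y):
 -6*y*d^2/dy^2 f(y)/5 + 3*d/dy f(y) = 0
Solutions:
 f(y) = C1 + C2*y^(7/2)


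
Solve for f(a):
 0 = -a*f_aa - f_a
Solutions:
 f(a) = C1 + C2*log(a)


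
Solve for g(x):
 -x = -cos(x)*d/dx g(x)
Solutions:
 g(x) = C1 + Integral(x/cos(x), x)


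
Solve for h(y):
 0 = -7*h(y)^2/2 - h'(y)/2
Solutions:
 h(y) = 1/(C1 + 7*y)


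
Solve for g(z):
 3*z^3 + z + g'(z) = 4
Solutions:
 g(z) = C1 - 3*z^4/4 - z^2/2 + 4*z


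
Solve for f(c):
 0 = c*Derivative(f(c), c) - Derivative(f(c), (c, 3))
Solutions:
 f(c) = C1 + Integral(C2*airyai(c) + C3*airybi(c), c)


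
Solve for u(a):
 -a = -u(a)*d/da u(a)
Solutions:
 u(a) = -sqrt(C1 + a^2)
 u(a) = sqrt(C1 + a^2)


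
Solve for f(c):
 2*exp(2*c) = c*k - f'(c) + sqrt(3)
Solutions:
 f(c) = C1 + c^2*k/2 + sqrt(3)*c - exp(2*c)


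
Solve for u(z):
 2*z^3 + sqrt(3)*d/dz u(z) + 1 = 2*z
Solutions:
 u(z) = C1 - sqrt(3)*z^4/6 + sqrt(3)*z^2/3 - sqrt(3)*z/3


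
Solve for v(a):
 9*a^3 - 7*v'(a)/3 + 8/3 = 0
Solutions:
 v(a) = C1 + 27*a^4/28 + 8*a/7


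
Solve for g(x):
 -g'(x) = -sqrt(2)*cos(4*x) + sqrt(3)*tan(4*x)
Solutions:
 g(x) = C1 + sqrt(3)*log(cos(4*x))/4 + sqrt(2)*sin(4*x)/4


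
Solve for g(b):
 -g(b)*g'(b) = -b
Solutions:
 g(b) = -sqrt(C1 + b^2)
 g(b) = sqrt(C1 + b^2)


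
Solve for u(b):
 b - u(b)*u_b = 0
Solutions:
 u(b) = -sqrt(C1 + b^2)
 u(b) = sqrt(C1 + b^2)


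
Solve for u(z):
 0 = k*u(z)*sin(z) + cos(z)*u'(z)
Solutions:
 u(z) = C1*exp(k*log(cos(z)))


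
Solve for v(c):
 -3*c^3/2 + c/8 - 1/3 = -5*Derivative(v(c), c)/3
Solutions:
 v(c) = C1 + 9*c^4/40 - 3*c^2/80 + c/5


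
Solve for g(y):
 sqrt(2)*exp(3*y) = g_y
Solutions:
 g(y) = C1 + sqrt(2)*exp(3*y)/3


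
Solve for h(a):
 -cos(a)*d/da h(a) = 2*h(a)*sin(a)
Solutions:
 h(a) = C1*cos(a)^2


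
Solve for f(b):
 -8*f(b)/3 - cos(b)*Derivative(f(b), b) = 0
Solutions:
 f(b) = C1*(sin(b) - 1)^(4/3)/(sin(b) + 1)^(4/3)


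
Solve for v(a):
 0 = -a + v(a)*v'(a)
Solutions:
 v(a) = -sqrt(C1 + a^2)
 v(a) = sqrt(C1 + a^2)


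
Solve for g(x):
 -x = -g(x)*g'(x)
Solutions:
 g(x) = -sqrt(C1 + x^2)
 g(x) = sqrt(C1 + x^2)


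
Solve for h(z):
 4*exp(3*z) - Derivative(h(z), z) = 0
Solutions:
 h(z) = C1 + 4*exp(3*z)/3


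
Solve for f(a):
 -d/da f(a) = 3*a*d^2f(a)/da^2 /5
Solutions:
 f(a) = C1 + C2/a^(2/3)


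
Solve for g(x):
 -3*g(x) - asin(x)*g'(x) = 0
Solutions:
 g(x) = C1*exp(-3*Integral(1/asin(x), x))


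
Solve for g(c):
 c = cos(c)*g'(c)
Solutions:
 g(c) = C1 + Integral(c/cos(c), c)


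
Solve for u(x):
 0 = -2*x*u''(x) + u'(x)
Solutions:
 u(x) = C1 + C2*x^(3/2)


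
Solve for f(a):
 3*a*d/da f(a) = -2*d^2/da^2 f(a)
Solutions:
 f(a) = C1 + C2*erf(sqrt(3)*a/2)


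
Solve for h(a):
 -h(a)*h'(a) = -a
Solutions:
 h(a) = -sqrt(C1 + a^2)
 h(a) = sqrt(C1 + a^2)


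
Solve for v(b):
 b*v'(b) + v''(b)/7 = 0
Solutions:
 v(b) = C1 + C2*erf(sqrt(14)*b/2)


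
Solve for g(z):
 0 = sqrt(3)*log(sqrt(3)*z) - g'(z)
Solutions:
 g(z) = C1 + sqrt(3)*z*log(z) - sqrt(3)*z + sqrt(3)*z*log(3)/2


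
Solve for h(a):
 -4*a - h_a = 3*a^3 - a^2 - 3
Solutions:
 h(a) = C1 - 3*a^4/4 + a^3/3 - 2*a^2 + 3*a


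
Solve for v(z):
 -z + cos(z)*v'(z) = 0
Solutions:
 v(z) = C1 + Integral(z/cos(z), z)


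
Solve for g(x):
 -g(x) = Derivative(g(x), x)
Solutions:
 g(x) = C1*exp(-x)


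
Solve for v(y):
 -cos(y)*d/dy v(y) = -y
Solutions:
 v(y) = C1 + Integral(y/cos(y), y)


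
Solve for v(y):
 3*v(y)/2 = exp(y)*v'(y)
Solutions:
 v(y) = C1*exp(-3*exp(-y)/2)


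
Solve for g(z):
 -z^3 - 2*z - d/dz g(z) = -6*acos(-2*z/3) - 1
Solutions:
 g(z) = C1 - z^4/4 - z^2 + 6*z*acos(-2*z/3) + z + 3*sqrt(9 - 4*z^2)


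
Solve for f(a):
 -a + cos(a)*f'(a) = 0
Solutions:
 f(a) = C1 + Integral(a/cos(a), a)


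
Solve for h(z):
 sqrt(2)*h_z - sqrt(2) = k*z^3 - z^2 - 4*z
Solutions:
 h(z) = C1 + sqrt(2)*k*z^4/8 - sqrt(2)*z^3/6 - sqrt(2)*z^2 + z


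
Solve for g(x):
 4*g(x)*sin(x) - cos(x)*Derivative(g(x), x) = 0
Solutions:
 g(x) = C1/cos(x)^4


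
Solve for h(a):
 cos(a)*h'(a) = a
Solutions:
 h(a) = C1 + Integral(a/cos(a), a)


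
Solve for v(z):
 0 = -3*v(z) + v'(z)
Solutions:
 v(z) = C1*exp(3*z)


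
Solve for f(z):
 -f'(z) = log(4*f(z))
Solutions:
 Integral(1/(log(_y) + 2*log(2)), (_y, f(z))) = C1 - z


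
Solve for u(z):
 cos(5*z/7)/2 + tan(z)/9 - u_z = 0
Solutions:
 u(z) = C1 - log(cos(z))/9 + 7*sin(5*z/7)/10


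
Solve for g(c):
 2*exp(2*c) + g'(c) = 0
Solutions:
 g(c) = C1 - exp(2*c)


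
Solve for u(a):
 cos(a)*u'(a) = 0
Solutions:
 u(a) = C1


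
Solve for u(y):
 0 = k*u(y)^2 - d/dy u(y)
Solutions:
 u(y) = -1/(C1 + k*y)


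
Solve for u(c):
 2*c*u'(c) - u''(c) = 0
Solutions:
 u(c) = C1 + C2*erfi(c)


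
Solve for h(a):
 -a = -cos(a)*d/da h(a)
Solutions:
 h(a) = C1 + Integral(a/cos(a), a)


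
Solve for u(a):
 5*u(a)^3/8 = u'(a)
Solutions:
 u(a) = -2*sqrt(-1/(C1 + 5*a))
 u(a) = 2*sqrt(-1/(C1 + 5*a))


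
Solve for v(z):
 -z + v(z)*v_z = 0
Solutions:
 v(z) = -sqrt(C1 + z^2)
 v(z) = sqrt(C1 + z^2)


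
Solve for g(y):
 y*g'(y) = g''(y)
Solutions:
 g(y) = C1 + C2*erfi(sqrt(2)*y/2)


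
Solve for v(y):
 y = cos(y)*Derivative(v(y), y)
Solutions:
 v(y) = C1 + Integral(y/cos(y), y)


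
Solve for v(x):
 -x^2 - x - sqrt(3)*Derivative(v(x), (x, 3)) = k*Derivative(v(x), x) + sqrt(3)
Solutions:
 v(x) = C1 + C2*exp(-3^(3/4)*x*sqrt(-k)/3) + C3*exp(3^(3/4)*x*sqrt(-k)/3) - x^3/(3*k) - x^2/(2*k) - sqrt(3)*x/k + 2*sqrt(3)*x/k^2


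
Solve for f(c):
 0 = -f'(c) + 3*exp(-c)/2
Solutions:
 f(c) = C1 - 3*exp(-c)/2


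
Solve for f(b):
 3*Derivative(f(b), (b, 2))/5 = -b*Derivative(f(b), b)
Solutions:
 f(b) = C1 + C2*erf(sqrt(30)*b/6)


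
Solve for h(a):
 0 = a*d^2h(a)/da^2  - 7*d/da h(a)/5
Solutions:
 h(a) = C1 + C2*a^(12/5)


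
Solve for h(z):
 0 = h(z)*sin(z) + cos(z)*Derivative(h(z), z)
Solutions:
 h(z) = C1*cos(z)


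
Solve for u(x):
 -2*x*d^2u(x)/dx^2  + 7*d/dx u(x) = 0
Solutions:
 u(x) = C1 + C2*x^(9/2)


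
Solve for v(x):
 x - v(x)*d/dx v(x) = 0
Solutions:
 v(x) = -sqrt(C1 + x^2)
 v(x) = sqrt(C1 + x^2)


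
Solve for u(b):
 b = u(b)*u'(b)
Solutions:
 u(b) = -sqrt(C1 + b^2)
 u(b) = sqrt(C1 + b^2)


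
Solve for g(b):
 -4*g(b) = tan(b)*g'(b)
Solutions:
 g(b) = C1/sin(b)^4


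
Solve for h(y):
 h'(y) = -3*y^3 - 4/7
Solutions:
 h(y) = C1 - 3*y^4/4 - 4*y/7


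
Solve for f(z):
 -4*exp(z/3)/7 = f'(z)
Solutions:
 f(z) = C1 - 12*exp(z/3)/7


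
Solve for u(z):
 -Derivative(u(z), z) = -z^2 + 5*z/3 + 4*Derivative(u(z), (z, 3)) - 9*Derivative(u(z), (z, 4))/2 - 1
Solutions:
 u(z) = C1 + C2*exp(z*(-(351*sqrt(57) + 2699)^(1/3) - 64/(351*sqrt(57) + 2699)^(1/3) + 16)/54)*sin(sqrt(3)*z*(-(351*sqrt(57) + 2699)^(1/3) + 64/(351*sqrt(57) + 2699)^(1/3))/54) + C3*exp(z*(-(351*sqrt(57) + 2699)^(1/3) - 64/(351*sqrt(57) + 2699)^(1/3) + 16)/54)*cos(sqrt(3)*z*(-(351*sqrt(57) + 2699)^(1/3) + 64/(351*sqrt(57) + 2699)^(1/3))/54) + C4*exp(z*(64/(351*sqrt(57) + 2699)^(1/3) + 8 + (351*sqrt(57) + 2699)^(1/3))/27) + z^3/3 - 5*z^2/6 - 7*z


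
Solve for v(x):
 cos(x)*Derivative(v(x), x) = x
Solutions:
 v(x) = C1 + Integral(x/cos(x), x)


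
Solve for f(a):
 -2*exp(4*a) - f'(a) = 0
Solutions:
 f(a) = C1 - exp(4*a)/2


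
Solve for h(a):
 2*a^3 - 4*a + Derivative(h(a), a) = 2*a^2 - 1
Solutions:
 h(a) = C1 - a^4/2 + 2*a^3/3 + 2*a^2 - a


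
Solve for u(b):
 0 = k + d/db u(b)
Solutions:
 u(b) = C1 - b*k


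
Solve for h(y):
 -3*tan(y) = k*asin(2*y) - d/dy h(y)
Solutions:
 h(y) = C1 + k*(y*asin(2*y) + sqrt(1 - 4*y^2)/2) - 3*log(cos(y))


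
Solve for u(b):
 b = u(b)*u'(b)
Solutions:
 u(b) = -sqrt(C1 + b^2)
 u(b) = sqrt(C1 + b^2)


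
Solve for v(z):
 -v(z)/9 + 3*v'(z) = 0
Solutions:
 v(z) = C1*exp(z/27)


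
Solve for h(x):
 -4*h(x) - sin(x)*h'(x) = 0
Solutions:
 h(x) = C1*(cos(x)^2 + 2*cos(x) + 1)/(cos(x)^2 - 2*cos(x) + 1)


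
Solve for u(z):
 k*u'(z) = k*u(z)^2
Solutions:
 u(z) = -1/(C1 + z)


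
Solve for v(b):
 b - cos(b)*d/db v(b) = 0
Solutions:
 v(b) = C1 + Integral(b/cos(b), b)


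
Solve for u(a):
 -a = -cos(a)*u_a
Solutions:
 u(a) = C1 + Integral(a/cos(a), a)


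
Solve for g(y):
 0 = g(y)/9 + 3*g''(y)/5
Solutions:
 g(y) = C1*sin(sqrt(15)*y/9) + C2*cos(sqrt(15)*y/9)


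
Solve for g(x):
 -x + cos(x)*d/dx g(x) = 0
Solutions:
 g(x) = C1 + Integral(x/cos(x), x)


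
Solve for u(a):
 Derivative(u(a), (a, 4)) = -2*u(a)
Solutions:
 u(a) = (C1*sin(2^(3/4)*a/2) + C2*cos(2^(3/4)*a/2))*exp(-2^(3/4)*a/2) + (C3*sin(2^(3/4)*a/2) + C4*cos(2^(3/4)*a/2))*exp(2^(3/4)*a/2)


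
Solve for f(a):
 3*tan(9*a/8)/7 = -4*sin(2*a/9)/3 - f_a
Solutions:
 f(a) = C1 + 8*log(cos(9*a/8))/21 + 6*cos(2*a/9)


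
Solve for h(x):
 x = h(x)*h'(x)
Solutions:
 h(x) = -sqrt(C1 + x^2)
 h(x) = sqrt(C1 + x^2)


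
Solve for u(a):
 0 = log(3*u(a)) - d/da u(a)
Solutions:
 -Integral(1/(log(_y) + log(3)), (_y, u(a))) = C1 - a


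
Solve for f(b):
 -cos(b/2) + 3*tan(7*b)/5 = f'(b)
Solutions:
 f(b) = C1 - 3*log(cos(7*b))/35 - 2*sin(b/2)


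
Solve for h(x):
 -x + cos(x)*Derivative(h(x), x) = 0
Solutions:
 h(x) = C1 + Integral(x/cos(x), x)


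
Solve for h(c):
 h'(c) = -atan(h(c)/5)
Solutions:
 Integral(1/atan(_y/5), (_y, h(c))) = C1 - c


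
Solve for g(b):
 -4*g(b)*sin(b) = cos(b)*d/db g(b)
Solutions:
 g(b) = C1*cos(b)^4


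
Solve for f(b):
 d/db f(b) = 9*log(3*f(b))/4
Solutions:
 -4*Integral(1/(log(_y) + log(3)), (_y, f(b)))/9 = C1 - b


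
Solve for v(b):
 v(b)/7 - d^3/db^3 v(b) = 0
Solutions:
 v(b) = C3*exp(7^(2/3)*b/7) + (C1*sin(sqrt(3)*7^(2/3)*b/14) + C2*cos(sqrt(3)*7^(2/3)*b/14))*exp(-7^(2/3)*b/14)


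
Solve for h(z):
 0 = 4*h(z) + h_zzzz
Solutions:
 h(z) = (C1*sin(z) + C2*cos(z))*exp(-z) + (C3*sin(z) + C4*cos(z))*exp(z)


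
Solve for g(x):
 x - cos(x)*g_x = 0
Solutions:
 g(x) = C1 + Integral(x/cos(x), x)


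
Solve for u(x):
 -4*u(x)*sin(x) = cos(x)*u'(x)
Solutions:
 u(x) = C1*cos(x)^4


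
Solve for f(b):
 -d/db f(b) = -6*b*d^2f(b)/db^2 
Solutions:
 f(b) = C1 + C2*b^(7/6)


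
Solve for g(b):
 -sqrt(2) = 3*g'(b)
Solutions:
 g(b) = C1 - sqrt(2)*b/3


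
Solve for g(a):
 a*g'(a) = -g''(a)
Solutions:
 g(a) = C1 + C2*erf(sqrt(2)*a/2)


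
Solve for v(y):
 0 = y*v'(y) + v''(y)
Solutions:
 v(y) = C1 + C2*erf(sqrt(2)*y/2)


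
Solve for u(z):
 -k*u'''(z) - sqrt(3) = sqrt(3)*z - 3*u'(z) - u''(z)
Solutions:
 u(z) = C1 + C2*exp(z*(1 - sqrt(12*k + 1))/(2*k)) + C3*exp(z*(sqrt(12*k + 1) + 1)/(2*k)) + sqrt(3)*z^2/6 + 2*sqrt(3)*z/9


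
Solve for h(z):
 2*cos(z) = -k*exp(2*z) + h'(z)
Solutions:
 h(z) = C1 + k*exp(2*z)/2 + 2*sin(z)


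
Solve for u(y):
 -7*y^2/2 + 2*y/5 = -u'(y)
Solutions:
 u(y) = C1 + 7*y^3/6 - y^2/5


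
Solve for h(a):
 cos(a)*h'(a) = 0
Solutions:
 h(a) = C1


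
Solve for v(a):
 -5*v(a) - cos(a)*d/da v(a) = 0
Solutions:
 v(a) = C1*sqrt(sin(a) - 1)*(sin(a)^2 - 2*sin(a) + 1)/(sqrt(sin(a) + 1)*(sin(a)^2 + 2*sin(a) + 1))


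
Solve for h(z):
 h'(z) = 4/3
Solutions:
 h(z) = C1 + 4*z/3


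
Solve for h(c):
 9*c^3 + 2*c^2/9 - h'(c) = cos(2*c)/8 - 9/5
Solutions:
 h(c) = C1 + 9*c^4/4 + 2*c^3/27 + 9*c/5 - sin(c)*cos(c)/8


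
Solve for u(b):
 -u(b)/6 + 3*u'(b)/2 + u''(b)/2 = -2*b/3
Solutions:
 u(b) = C1*exp(b*(-9 + sqrt(93))/6) + C2*exp(-b*(9 + sqrt(93))/6) + 4*b + 36


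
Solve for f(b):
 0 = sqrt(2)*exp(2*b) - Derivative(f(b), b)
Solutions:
 f(b) = C1 + sqrt(2)*exp(2*b)/2


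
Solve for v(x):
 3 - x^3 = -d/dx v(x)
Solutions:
 v(x) = C1 + x^4/4 - 3*x


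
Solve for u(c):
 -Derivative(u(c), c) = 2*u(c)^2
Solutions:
 u(c) = 1/(C1 + 2*c)


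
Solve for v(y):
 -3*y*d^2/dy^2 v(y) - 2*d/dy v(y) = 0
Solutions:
 v(y) = C1 + C2*y^(1/3)


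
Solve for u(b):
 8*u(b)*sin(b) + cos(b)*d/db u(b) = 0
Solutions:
 u(b) = C1*cos(b)^8


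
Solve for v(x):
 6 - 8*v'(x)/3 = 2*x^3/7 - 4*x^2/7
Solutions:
 v(x) = C1 - 3*x^4/112 + x^3/14 + 9*x/4


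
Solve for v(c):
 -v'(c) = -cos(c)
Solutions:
 v(c) = C1 + sin(c)


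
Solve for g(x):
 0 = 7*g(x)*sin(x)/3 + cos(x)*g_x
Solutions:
 g(x) = C1*cos(x)^(7/3)


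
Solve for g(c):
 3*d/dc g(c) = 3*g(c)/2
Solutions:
 g(c) = C1*exp(c/2)


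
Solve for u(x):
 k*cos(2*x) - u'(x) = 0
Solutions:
 u(x) = C1 + k*sin(2*x)/2


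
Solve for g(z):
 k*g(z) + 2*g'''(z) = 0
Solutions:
 g(z) = C1*exp(2^(2/3)*z*(-k)^(1/3)/2) + C2*exp(2^(2/3)*z*(-k)^(1/3)*(-1 + sqrt(3)*I)/4) + C3*exp(-2^(2/3)*z*(-k)^(1/3)*(1 + sqrt(3)*I)/4)


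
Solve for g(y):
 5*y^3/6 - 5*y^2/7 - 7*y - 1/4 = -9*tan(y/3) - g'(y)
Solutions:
 g(y) = C1 - 5*y^4/24 + 5*y^3/21 + 7*y^2/2 + y/4 + 27*log(cos(y/3))


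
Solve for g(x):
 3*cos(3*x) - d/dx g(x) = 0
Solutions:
 g(x) = C1 + sin(3*x)


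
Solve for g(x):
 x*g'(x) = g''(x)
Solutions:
 g(x) = C1 + C2*erfi(sqrt(2)*x/2)


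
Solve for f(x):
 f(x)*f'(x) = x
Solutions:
 f(x) = -sqrt(C1 + x^2)
 f(x) = sqrt(C1 + x^2)


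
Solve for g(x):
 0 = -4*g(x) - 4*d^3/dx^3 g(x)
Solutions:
 g(x) = C3*exp(-x) + (C1*sin(sqrt(3)*x/2) + C2*cos(sqrt(3)*x/2))*exp(x/2)


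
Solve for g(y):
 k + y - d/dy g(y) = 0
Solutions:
 g(y) = C1 + k*y + y^2/2


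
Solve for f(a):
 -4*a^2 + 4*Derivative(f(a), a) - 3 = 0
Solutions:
 f(a) = C1 + a^3/3 + 3*a/4


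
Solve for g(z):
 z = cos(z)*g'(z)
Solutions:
 g(z) = C1 + Integral(z/cos(z), z)


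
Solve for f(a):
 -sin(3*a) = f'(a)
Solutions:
 f(a) = C1 + cos(3*a)/3


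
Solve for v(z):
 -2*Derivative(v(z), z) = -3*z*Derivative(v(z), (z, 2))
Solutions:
 v(z) = C1 + C2*z^(5/3)


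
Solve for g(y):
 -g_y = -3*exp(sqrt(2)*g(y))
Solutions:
 g(y) = sqrt(2)*(2*log(-1/(C1 + 3*y)) - log(2))/4


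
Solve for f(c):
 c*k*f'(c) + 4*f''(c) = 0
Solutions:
 f(c) = Piecewise((-sqrt(2)*sqrt(pi)*C1*erf(sqrt(2)*c*sqrt(k)/4)/sqrt(k) - C2, (k > 0) | (k < 0)), (-C1*c - C2, True))


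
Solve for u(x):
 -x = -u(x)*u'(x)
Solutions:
 u(x) = -sqrt(C1 + x^2)
 u(x) = sqrt(C1 + x^2)


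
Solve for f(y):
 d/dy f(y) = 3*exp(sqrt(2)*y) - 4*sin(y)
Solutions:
 f(y) = C1 + 3*sqrt(2)*exp(sqrt(2)*y)/2 + 4*cos(y)


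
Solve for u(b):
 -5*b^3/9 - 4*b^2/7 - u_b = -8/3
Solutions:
 u(b) = C1 - 5*b^4/36 - 4*b^3/21 + 8*b/3


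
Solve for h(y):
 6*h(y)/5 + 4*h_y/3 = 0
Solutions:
 h(y) = C1*exp(-9*y/10)


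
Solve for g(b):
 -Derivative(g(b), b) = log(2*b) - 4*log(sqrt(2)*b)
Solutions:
 g(b) = C1 + 3*b*log(b) - 3*b + b*log(2)


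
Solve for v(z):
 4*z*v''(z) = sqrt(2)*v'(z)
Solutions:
 v(z) = C1 + C2*z^(sqrt(2)/4 + 1)


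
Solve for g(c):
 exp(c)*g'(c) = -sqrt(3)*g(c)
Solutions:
 g(c) = C1*exp(sqrt(3)*exp(-c))


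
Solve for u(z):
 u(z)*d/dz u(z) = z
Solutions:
 u(z) = -sqrt(C1 + z^2)
 u(z) = sqrt(C1 + z^2)


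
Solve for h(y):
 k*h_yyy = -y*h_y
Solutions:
 h(y) = C1 + Integral(C2*airyai(y*(-1/k)^(1/3)) + C3*airybi(y*(-1/k)^(1/3)), y)


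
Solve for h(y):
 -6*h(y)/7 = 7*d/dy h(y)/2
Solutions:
 h(y) = C1*exp(-12*y/49)


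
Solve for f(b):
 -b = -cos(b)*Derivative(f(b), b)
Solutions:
 f(b) = C1 + Integral(b/cos(b), b)


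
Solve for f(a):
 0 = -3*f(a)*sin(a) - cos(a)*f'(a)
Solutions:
 f(a) = C1*cos(a)^3


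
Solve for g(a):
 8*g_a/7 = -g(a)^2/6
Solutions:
 g(a) = 48/(C1 + 7*a)


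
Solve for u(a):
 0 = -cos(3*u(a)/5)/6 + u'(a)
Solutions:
 -a/6 - 5*log(sin(3*u(a)/5) - 1)/6 + 5*log(sin(3*u(a)/5) + 1)/6 = C1


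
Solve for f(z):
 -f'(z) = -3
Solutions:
 f(z) = C1 + 3*z


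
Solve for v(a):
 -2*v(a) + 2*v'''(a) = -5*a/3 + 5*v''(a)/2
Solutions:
 v(a) = C1*exp(a*(-(24*sqrt(1671) + 989)^(1/3) - 25/(24*sqrt(1671) + 989)^(1/3) + 10)/24)*sin(sqrt(3)*a*(-(24*sqrt(1671) + 989)^(1/3) + 25/(24*sqrt(1671) + 989)^(1/3))/24) + C2*exp(a*(-(24*sqrt(1671) + 989)^(1/3) - 25/(24*sqrt(1671) + 989)^(1/3) + 10)/24)*cos(sqrt(3)*a*(-(24*sqrt(1671) + 989)^(1/3) + 25/(24*sqrt(1671) + 989)^(1/3))/24) + C3*exp(a*(25/(24*sqrt(1671) + 989)^(1/3) + 5 + (24*sqrt(1671) + 989)^(1/3))/12) + 5*a/6


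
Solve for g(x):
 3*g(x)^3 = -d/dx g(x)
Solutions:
 g(x) = -sqrt(2)*sqrt(-1/(C1 - 3*x))/2
 g(x) = sqrt(2)*sqrt(-1/(C1 - 3*x))/2


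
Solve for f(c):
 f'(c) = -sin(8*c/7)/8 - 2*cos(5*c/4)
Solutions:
 f(c) = C1 - 8*sin(5*c/4)/5 + 7*cos(8*c/7)/64


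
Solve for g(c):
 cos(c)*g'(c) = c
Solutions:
 g(c) = C1 + Integral(c/cos(c), c)


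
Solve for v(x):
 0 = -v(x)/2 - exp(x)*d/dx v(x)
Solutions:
 v(x) = C1*exp(exp(-x)/2)


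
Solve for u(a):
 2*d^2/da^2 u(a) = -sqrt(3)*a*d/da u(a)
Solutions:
 u(a) = C1 + C2*erf(3^(1/4)*a/2)


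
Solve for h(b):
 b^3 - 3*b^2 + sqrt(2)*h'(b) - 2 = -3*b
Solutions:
 h(b) = C1 - sqrt(2)*b^4/8 + sqrt(2)*b^3/2 - 3*sqrt(2)*b^2/4 + sqrt(2)*b


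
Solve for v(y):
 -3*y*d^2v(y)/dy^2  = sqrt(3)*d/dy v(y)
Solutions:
 v(y) = C1 + C2*y^(1 - sqrt(3)/3)


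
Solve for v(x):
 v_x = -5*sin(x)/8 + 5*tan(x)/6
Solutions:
 v(x) = C1 - 5*log(cos(x))/6 + 5*cos(x)/8


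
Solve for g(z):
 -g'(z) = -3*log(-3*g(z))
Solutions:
 -Integral(1/(log(-_y) + log(3)), (_y, g(z)))/3 = C1 - z


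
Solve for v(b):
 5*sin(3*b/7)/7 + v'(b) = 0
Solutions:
 v(b) = C1 + 5*cos(3*b/7)/3


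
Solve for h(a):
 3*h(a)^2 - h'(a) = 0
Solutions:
 h(a) = -1/(C1 + 3*a)


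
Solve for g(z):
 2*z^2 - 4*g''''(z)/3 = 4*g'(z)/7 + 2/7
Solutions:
 g(z) = C1 + C4*exp(-3^(1/3)*7^(2/3)*z/7) + 7*z^3/6 - z/2 + (C2*sin(3^(5/6)*7^(2/3)*z/14) + C3*cos(3^(5/6)*7^(2/3)*z/14))*exp(3^(1/3)*7^(2/3)*z/14)


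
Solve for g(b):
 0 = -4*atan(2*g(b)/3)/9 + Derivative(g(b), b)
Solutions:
 Integral(1/atan(2*_y/3), (_y, g(b))) = C1 + 4*b/9


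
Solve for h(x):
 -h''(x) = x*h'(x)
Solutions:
 h(x) = C1 + C2*erf(sqrt(2)*x/2)


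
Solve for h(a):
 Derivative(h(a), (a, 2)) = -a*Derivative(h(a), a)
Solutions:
 h(a) = C1 + C2*erf(sqrt(2)*a/2)


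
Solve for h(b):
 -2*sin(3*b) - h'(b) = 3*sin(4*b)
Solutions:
 h(b) = C1 + 2*cos(3*b)/3 + 3*cos(4*b)/4


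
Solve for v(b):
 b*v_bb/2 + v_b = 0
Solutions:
 v(b) = C1 + C2/b


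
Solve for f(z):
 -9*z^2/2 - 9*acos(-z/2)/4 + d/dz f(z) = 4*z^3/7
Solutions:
 f(z) = C1 + z^4/7 + 3*z^3/2 + 9*z*acos(-z/2)/4 + 9*sqrt(4 - z^2)/4


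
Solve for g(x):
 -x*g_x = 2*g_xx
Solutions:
 g(x) = C1 + C2*erf(x/2)


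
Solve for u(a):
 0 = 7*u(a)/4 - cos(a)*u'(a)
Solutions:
 u(a) = C1*(sin(a) + 1)^(7/8)/(sin(a) - 1)^(7/8)


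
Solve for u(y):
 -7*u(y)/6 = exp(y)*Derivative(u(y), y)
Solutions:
 u(y) = C1*exp(7*exp(-y)/6)


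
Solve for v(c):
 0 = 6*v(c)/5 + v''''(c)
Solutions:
 v(c) = (C1*sin(10^(3/4)*3^(1/4)*c/10) + C2*cos(10^(3/4)*3^(1/4)*c/10))*exp(-10^(3/4)*3^(1/4)*c/10) + (C3*sin(10^(3/4)*3^(1/4)*c/10) + C4*cos(10^(3/4)*3^(1/4)*c/10))*exp(10^(3/4)*3^(1/4)*c/10)


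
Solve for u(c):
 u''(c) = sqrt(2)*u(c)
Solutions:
 u(c) = C1*exp(-2^(1/4)*c) + C2*exp(2^(1/4)*c)


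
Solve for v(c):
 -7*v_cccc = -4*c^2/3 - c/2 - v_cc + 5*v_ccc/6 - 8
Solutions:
 v(c) = C1 + C2*c + C3*exp(c*(-5 + sqrt(1033))/84) + C4*exp(-c*(5 + sqrt(1033))/84) - c^4/9 - 49*c^3/108 - 3125*c^2/216


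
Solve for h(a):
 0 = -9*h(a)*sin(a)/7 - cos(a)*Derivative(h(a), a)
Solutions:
 h(a) = C1*cos(a)^(9/7)


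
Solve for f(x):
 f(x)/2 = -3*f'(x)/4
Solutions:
 f(x) = C1*exp(-2*x/3)


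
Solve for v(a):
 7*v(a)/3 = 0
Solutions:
 v(a) = 0


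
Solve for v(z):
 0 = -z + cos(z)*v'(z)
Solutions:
 v(z) = C1 + Integral(z/cos(z), z)


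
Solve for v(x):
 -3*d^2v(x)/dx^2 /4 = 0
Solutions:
 v(x) = C1 + C2*x


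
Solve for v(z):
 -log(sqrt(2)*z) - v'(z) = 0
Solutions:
 v(z) = C1 - z*log(z) - z*log(2)/2 + z


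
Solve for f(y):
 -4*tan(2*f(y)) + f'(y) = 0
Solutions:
 f(y) = -asin(C1*exp(8*y))/2 + pi/2
 f(y) = asin(C1*exp(8*y))/2


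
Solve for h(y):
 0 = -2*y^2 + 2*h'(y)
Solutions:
 h(y) = C1 + y^3/3


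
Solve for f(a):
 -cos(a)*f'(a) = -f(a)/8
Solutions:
 f(a) = C1*(sin(a) + 1)^(1/16)/(sin(a) - 1)^(1/16)


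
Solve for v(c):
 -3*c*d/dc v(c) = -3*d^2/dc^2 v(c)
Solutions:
 v(c) = C1 + C2*erfi(sqrt(2)*c/2)


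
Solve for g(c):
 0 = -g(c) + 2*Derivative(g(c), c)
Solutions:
 g(c) = C1*exp(c/2)


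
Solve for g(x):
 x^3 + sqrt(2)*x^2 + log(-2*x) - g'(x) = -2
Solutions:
 g(x) = C1 + x^4/4 + sqrt(2)*x^3/3 + x*log(-x) + x*(log(2) + 1)


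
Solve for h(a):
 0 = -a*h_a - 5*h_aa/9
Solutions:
 h(a) = C1 + C2*erf(3*sqrt(10)*a/10)


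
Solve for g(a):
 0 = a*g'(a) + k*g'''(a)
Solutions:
 g(a) = C1 + Integral(C2*airyai(a*(-1/k)^(1/3)) + C3*airybi(a*(-1/k)^(1/3)), a)


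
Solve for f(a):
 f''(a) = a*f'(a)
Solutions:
 f(a) = C1 + C2*erfi(sqrt(2)*a/2)


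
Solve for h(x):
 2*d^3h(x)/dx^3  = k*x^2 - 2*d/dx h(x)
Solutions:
 h(x) = C1 + C2*sin(x) + C3*cos(x) + k*x^3/6 - k*x


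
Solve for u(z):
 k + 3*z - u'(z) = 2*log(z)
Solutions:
 u(z) = C1 + k*z + 3*z^2/2 - 2*z*log(z) + 2*z


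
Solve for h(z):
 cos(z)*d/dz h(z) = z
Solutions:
 h(z) = C1 + Integral(z/cos(z), z)


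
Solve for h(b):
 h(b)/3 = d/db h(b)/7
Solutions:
 h(b) = C1*exp(7*b/3)


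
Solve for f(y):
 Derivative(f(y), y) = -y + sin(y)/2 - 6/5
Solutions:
 f(y) = C1 - y^2/2 - 6*y/5 - cos(y)/2


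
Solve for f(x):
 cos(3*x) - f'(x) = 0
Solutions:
 f(x) = C1 + sin(3*x)/3


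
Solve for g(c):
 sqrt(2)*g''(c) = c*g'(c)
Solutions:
 g(c) = C1 + C2*erfi(2^(1/4)*c/2)


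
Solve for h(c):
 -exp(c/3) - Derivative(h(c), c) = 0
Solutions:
 h(c) = C1 - 3*exp(c/3)


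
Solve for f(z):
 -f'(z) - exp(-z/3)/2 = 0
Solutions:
 f(z) = C1 + 3*exp(-z/3)/2


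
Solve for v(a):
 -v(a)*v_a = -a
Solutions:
 v(a) = -sqrt(C1 + a^2)
 v(a) = sqrt(C1 + a^2)


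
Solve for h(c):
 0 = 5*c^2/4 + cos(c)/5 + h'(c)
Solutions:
 h(c) = C1 - 5*c^3/12 - sin(c)/5


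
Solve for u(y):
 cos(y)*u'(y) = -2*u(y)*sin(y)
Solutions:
 u(y) = C1*cos(y)^2


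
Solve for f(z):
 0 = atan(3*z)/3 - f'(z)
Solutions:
 f(z) = C1 + z*atan(3*z)/3 - log(9*z^2 + 1)/18


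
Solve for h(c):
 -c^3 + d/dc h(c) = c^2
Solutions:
 h(c) = C1 + c^4/4 + c^3/3


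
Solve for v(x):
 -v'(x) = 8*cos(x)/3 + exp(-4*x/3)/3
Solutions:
 v(x) = C1 - 8*sin(x)/3 + exp(-4*x/3)/4


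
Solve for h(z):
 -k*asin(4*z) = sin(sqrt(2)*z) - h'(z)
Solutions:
 h(z) = C1 + k*(z*asin(4*z) + sqrt(1 - 16*z^2)/4) - sqrt(2)*cos(sqrt(2)*z)/2


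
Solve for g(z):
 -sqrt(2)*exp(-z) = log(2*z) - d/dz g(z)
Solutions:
 g(z) = C1 + z*log(z) + z*(-1 + log(2)) - sqrt(2)*exp(-z)


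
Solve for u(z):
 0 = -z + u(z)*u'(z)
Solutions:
 u(z) = -sqrt(C1 + z^2)
 u(z) = sqrt(C1 + z^2)


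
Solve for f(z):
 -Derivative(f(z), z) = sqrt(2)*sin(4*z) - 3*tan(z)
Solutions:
 f(z) = C1 - 3*log(cos(z)) + sqrt(2)*cos(4*z)/4


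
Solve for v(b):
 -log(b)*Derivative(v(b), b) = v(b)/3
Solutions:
 v(b) = C1*exp(-li(b)/3)


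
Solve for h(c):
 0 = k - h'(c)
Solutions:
 h(c) = C1 + c*k


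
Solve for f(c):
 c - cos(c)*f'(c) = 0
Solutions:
 f(c) = C1 + Integral(c/cos(c), c)


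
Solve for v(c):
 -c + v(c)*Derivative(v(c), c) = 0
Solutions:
 v(c) = -sqrt(C1 + c^2)
 v(c) = sqrt(C1 + c^2)


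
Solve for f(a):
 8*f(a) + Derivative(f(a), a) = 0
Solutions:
 f(a) = C1*exp(-8*a)


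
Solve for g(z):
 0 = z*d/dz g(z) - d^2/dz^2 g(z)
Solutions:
 g(z) = C1 + C2*erfi(sqrt(2)*z/2)


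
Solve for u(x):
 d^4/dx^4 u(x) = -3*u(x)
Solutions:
 u(x) = (C1*sin(sqrt(2)*3^(1/4)*x/2) + C2*cos(sqrt(2)*3^(1/4)*x/2))*exp(-sqrt(2)*3^(1/4)*x/2) + (C3*sin(sqrt(2)*3^(1/4)*x/2) + C4*cos(sqrt(2)*3^(1/4)*x/2))*exp(sqrt(2)*3^(1/4)*x/2)


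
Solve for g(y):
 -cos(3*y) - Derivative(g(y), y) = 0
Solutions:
 g(y) = C1 - sin(3*y)/3


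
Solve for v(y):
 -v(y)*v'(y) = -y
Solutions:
 v(y) = -sqrt(C1 + y^2)
 v(y) = sqrt(C1 + y^2)


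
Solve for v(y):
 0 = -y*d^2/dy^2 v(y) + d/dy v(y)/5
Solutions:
 v(y) = C1 + C2*y^(6/5)


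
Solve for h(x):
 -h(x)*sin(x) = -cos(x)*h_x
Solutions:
 h(x) = C1/cos(x)


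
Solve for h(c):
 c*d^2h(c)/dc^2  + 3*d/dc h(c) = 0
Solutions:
 h(c) = C1 + C2/c^2


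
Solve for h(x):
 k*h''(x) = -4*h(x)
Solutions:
 h(x) = C1*exp(-2*x*sqrt(-1/k)) + C2*exp(2*x*sqrt(-1/k))


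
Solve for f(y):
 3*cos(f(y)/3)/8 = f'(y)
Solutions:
 -3*y/8 - 3*log(sin(f(y)/3) - 1)/2 + 3*log(sin(f(y)/3) + 1)/2 = C1


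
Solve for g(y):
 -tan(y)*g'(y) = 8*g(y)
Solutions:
 g(y) = C1/sin(y)^8


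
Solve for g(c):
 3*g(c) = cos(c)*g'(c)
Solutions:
 g(c) = C1*(sin(c) + 1)^(3/2)/(sin(c) - 1)^(3/2)


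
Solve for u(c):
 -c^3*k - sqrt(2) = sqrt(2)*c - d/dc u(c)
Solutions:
 u(c) = C1 + c^4*k/4 + sqrt(2)*c^2/2 + sqrt(2)*c


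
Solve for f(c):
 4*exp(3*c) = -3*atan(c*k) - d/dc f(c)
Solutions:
 f(c) = C1 - 3*Piecewise((c*atan(c*k) - log(c^2*k^2 + 1)/(2*k), Ne(k, 0)), (0, True)) - 4*exp(3*c)/3


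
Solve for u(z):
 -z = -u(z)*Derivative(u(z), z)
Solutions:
 u(z) = -sqrt(C1 + z^2)
 u(z) = sqrt(C1 + z^2)


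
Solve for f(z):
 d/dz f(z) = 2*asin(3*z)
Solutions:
 f(z) = C1 + 2*z*asin(3*z) + 2*sqrt(1 - 9*z^2)/3


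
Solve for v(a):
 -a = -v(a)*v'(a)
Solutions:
 v(a) = -sqrt(C1 + a^2)
 v(a) = sqrt(C1 + a^2)


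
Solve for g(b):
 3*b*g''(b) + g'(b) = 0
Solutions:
 g(b) = C1 + C2*b^(2/3)


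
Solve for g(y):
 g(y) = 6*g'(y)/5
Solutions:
 g(y) = C1*exp(5*y/6)


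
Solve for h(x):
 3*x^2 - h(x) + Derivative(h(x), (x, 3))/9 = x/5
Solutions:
 h(x) = C3*exp(3^(2/3)*x) + 3*x^2 - x/5 + (C1*sin(3*3^(1/6)*x/2) + C2*cos(3*3^(1/6)*x/2))*exp(-3^(2/3)*x/2)


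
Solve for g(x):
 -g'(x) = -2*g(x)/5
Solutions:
 g(x) = C1*exp(2*x/5)


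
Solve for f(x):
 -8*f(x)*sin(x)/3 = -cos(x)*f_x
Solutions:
 f(x) = C1/cos(x)^(8/3)


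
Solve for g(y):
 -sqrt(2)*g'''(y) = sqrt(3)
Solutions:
 g(y) = C1 + C2*y + C3*y^2 - sqrt(6)*y^3/12


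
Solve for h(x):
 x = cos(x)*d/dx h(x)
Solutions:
 h(x) = C1 + Integral(x/cos(x), x)


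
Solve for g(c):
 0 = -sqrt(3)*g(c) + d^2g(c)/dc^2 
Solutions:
 g(c) = C1*exp(-3^(1/4)*c) + C2*exp(3^(1/4)*c)


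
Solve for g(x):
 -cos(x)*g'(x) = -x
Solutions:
 g(x) = C1 + Integral(x/cos(x), x)


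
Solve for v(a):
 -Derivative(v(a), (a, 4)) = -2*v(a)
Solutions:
 v(a) = C1*exp(-2^(1/4)*a) + C2*exp(2^(1/4)*a) + C3*sin(2^(1/4)*a) + C4*cos(2^(1/4)*a)


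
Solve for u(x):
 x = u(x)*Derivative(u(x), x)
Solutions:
 u(x) = -sqrt(C1 + x^2)
 u(x) = sqrt(C1 + x^2)


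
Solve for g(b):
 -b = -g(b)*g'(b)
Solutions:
 g(b) = -sqrt(C1 + b^2)
 g(b) = sqrt(C1 + b^2)


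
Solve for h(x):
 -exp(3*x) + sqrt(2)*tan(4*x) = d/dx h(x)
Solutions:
 h(x) = C1 - exp(3*x)/3 - sqrt(2)*log(cos(4*x))/4


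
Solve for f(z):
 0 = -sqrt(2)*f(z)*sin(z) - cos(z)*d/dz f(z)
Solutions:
 f(z) = C1*cos(z)^(sqrt(2))


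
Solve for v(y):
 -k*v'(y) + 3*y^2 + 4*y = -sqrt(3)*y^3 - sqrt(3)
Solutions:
 v(y) = C1 + sqrt(3)*y^4/(4*k) + y^3/k + 2*y^2/k + sqrt(3)*y/k


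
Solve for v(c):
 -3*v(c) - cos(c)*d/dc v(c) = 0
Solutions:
 v(c) = C1*(sin(c) - 1)^(3/2)/(sin(c) + 1)^(3/2)


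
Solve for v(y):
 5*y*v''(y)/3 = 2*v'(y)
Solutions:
 v(y) = C1 + C2*y^(11/5)


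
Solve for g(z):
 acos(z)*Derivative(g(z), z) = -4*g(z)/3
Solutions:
 g(z) = C1*exp(-4*Integral(1/acos(z), z)/3)


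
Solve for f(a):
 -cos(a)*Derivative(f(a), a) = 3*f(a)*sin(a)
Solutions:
 f(a) = C1*cos(a)^3


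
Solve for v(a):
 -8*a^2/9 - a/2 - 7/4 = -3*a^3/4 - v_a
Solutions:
 v(a) = C1 - 3*a^4/16 + 8*a^3/27 + a^2/4 + 7*a/4


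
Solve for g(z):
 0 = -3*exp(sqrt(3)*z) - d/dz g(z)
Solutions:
 g(z) = C1 - sqrt(3)*exp(sqrt(3)*z)


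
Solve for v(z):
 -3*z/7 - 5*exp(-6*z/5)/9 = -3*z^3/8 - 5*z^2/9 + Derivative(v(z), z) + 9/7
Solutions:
 v(z) = C1 + 3*z^4/32 + 5*z^3/27 - 3*z^2/14 - 9*z/7 + 25*exp(-6*z/5)/54


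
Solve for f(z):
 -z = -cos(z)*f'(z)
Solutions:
 f(z) = C1 + Integral(z/cos(z), z)


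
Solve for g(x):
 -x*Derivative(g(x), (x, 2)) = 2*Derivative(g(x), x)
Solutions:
 g(x) = C1 + C2/x


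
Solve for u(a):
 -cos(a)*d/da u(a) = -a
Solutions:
 u(a) = C1 + Integral(a/cos(a), a)


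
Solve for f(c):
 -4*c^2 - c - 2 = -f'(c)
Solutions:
 f(c) = C1 + 4*c^3/3 + c^2/2 + 2*c


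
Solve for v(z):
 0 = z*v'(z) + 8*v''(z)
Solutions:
 v(z) = C1 + C2*erf(z/4)


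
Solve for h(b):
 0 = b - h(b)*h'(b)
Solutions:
 h(b) = -sqrt(C1 + b^2)
 h(b) = sqrt(C1 + b^2)


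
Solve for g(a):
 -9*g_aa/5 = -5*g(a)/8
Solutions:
 g(a) = C1*exp(-5*sqrt(2)*a/12) + C2*exp(5*sqrt(2)*a/12)


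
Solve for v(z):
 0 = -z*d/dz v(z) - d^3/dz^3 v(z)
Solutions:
 v(z) = C1 + Integral(C2*airyai(-z) + C3*airybi(-z), z)


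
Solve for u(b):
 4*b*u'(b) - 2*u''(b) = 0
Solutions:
 u(b) = C1 + C2*erfi(b)


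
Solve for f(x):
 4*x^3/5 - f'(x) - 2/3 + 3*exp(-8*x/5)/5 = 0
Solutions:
 f(x) = C1 + x^4/5 - 2*x/3 - 3*exp(-8*x/5)/8


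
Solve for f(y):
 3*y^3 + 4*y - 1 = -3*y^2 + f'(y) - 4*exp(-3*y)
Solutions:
 f(y) = C1 + 3*y^4/4 + y^3 + 2*y^2 - y - 4*exp(-3*y)/3


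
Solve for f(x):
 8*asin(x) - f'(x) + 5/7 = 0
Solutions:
 f(x) = C1 + 8*x*asin(x) + 5*x/7 + 8*sqrt(1 - x^2)


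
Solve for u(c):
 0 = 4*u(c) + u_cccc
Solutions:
 u(c) = (C1*sin(c) + C2*cos(c))*exp(-c) + (C3*sin(c) + C4*cos(c))*exp(c)


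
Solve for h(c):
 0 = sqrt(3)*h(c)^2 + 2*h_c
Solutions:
 h(c) = 2/(C1 + sqrt(3)*c)


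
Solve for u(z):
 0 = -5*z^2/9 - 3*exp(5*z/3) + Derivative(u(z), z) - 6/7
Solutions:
 u(z) = C1 + 5*z^3/27 + 6*z/7 + 9*exp(5*z/3)/5


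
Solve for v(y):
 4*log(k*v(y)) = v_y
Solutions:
 li(k*v(y))/k = C1 + 4*y


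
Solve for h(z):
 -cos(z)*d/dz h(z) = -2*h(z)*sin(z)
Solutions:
 h(z) = C1/cos(z)^2


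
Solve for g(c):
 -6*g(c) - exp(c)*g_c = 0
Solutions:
 g(c) = C1*exp(6*exp(-c))


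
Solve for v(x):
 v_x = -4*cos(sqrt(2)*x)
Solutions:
 v(x) = C1 - 2*sqrt(2)*sin(sqrt(2)*x)


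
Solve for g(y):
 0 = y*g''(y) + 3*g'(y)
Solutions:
 g(y) = C1 + C2/y^2


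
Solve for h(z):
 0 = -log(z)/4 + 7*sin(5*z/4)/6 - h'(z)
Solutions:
 h(z) = C1 - z*log(z)/4 + z/4 - 14*cos(5*z/4)/15
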